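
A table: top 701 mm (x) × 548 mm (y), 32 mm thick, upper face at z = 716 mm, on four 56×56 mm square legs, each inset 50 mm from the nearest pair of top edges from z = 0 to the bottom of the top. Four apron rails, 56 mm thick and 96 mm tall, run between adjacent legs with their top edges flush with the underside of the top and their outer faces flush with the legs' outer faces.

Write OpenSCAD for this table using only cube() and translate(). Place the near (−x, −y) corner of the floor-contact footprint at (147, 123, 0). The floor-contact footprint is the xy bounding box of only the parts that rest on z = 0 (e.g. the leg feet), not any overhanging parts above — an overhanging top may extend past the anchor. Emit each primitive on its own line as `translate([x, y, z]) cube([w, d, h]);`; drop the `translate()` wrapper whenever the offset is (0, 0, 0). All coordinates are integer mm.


// leg_h = 716 - 32 = 684
// apron z = 684 - 96 = 588
translate([97, 73, 684]) cube([701, 548, 32]);
translate([147, 123, 0]) cube([56, 56, 684]);
translate([692, 123, 0]) cube([56, 56, 684]);
translate([147, 515, 0]) cube([56, 56, 684]);
translate([692, 515, 0]) cube([56, 56, 684]);
translate([203, 123, 588]) cube([489, 56, 96]);
translate([203, 515, 588]) cube([489, 56, 96]);
translate([147, 179, 588]) cube([56, 336, 96]);
translate([692, 179, 588]) cube([56, 336, 96]);


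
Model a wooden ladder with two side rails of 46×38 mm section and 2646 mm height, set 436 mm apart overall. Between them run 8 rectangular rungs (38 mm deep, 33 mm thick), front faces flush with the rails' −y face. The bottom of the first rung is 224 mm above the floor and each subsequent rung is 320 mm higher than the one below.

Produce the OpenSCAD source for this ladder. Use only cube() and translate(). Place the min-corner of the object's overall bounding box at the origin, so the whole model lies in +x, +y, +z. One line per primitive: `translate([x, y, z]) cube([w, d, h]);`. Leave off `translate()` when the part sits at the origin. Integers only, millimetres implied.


cube([46, 38, 2646]);
translate([390, 0, 0]) cube([46, 38, 2646]);
translate([46, 0, 224]) cube([344, 38, 33]);
translate([46, 0, 544]) cube([344, 38, 33]);
translate([46, 0, 864]) cube([344, 38, 33]);
translate([46, 0, 1184]) cube([344, 38, 33]);
translate([46, 0, 1504]) cube([344, 38, 33]);
translate([46, 0, 1824]) cube([344, 38, 33]);
translate([46, 0, 2144]) cube([344, 38, 33]);
translate([46, 0, 2464]) cube([344, 38, 33]);


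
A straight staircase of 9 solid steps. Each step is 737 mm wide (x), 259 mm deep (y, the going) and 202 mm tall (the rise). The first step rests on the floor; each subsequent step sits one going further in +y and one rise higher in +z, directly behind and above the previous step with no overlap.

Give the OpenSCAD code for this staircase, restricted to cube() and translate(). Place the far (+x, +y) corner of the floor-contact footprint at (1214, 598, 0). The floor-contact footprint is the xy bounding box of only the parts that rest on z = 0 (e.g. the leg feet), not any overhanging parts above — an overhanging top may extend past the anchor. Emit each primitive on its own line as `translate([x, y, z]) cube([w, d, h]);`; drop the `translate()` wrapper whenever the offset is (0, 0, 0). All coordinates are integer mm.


translate([477, 339, 0]) cube([737, 259, 202]);
translate([477, 598, 202]) cube([737, 259, 202]);
translate([477, 857, 404]) cube([737, 259, 202]);
translate([477, 1116, 606]) cube([737, 259, 202]);
translate([477, 1375, 808]) cube([737, 259, 202]);
translate([477, 1634, 1010]) cube([737, 259, 202]);
translate([477, 1893, 1212]) cube([737, 259, 202]);
translate([477, 2152, 1414]) cube([737, 259, 202]);
translate([477, 2411, 1616]) cube([737, 259, 202]);


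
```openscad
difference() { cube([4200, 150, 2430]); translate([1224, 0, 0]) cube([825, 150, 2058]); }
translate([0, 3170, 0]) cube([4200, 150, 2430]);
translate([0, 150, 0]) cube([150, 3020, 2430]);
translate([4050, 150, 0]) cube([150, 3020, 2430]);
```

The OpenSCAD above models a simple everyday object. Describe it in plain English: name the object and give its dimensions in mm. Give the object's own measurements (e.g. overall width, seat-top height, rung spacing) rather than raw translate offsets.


A single room: four walls, each 2430 mm tall and 150 mm thick, enclosing an outside footprint 4200×3320 mm (x × y), no floor or roof. The front and back walls (−y and +y sides) run the full x-width; the side walls fit between their inner faces. A door opening 825 mm wide and 2058 mm tall is cut through the front wall from the floor up, its −x edge 1224 mm from the wall's −x end.


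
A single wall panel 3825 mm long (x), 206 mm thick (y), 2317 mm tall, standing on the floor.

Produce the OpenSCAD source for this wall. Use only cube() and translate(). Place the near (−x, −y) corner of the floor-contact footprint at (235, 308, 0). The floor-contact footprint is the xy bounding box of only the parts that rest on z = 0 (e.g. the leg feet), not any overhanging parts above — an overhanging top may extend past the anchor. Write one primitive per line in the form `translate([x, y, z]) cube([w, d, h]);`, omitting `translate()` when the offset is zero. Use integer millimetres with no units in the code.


translate([235, 308, 0]) cube([3825, 206, 2317]);


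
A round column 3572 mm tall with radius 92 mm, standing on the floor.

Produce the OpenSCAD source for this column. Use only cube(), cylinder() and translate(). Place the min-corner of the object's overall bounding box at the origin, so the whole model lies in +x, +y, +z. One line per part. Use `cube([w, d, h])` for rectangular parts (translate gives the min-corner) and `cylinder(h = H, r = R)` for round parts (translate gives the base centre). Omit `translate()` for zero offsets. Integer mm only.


translate([92, 92, 0]) cylinder(h = 3572, r = 92);


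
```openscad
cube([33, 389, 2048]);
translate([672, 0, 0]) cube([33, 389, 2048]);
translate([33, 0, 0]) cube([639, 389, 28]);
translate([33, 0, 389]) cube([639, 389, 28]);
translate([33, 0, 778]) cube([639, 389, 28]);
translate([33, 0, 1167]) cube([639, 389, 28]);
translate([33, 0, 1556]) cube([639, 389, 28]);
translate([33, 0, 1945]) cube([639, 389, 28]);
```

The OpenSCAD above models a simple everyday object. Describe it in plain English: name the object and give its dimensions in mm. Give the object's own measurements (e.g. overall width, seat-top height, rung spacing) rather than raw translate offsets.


An open bookshelf. Two side panels, each 33 mm thick, 389 mm deep and 2048 mm tall, stand 705 mm apart (outside-to-outside). Between them sit 6 shelves, each 28 mm thick and 389 mm deep, spanning the full gap between the sides. The bottom shelf rests on the floor (its underside at z = 0) and the clear gap between one shelf's top and the next shelf's underside is 361 mm.


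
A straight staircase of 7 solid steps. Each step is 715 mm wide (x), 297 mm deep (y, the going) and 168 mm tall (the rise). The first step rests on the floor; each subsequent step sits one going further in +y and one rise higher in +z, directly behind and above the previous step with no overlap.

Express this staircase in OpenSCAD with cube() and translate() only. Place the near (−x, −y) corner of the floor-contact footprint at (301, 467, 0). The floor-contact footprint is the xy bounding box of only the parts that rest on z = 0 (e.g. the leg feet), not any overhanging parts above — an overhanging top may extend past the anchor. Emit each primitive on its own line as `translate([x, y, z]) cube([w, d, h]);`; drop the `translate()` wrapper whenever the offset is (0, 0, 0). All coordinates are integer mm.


translate([301, 467, 0]) cube([715, 297, 168]);
translate([301, 764, 168]) cube([715, 297, 168]);
translate([301, 1061, 336]) cube([715, 297, 168]);
translate([301, 1358, 504]) cube([715, 297, 168]);
translate([301, 1655, 672]) cube([715, 297, 168]);
translate([301, 1952, 840]) cube([715, 297, 168]);
translate([301, 2249, 1008]) cube([715, 297, 168]);


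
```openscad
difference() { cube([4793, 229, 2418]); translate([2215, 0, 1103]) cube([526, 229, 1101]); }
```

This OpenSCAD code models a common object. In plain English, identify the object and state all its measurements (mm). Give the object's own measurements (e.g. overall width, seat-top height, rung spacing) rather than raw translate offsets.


A wall 4793 mm long (x), 229 mm thick (y), 2418 mm tall, with a rectangular window opening cut through it. The opening is 526 mm wide and 1101 mm tall; its sill is at z = 1103 mm and its near (−x) edge is 2215 mm from the wall's −x end. The opening passes through the full wall thickness.


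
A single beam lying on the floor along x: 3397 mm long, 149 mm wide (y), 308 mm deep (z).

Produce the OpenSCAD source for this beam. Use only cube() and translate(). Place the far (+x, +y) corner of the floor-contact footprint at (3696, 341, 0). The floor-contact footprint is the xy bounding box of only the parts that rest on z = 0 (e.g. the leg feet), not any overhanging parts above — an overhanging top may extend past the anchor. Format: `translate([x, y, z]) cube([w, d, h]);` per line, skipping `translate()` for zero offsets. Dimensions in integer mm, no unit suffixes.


translate([299, 192, 0]) cube([3397, 149, 308]);


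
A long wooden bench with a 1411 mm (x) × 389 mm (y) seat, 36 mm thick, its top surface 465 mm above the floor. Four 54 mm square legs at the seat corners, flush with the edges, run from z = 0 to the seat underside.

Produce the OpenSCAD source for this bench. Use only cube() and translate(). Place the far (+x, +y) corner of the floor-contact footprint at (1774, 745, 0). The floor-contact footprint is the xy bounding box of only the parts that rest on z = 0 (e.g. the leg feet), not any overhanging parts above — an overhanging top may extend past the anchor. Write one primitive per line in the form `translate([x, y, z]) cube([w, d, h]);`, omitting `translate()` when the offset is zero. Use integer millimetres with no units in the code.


// leg_h = 465 − 36 = 429
translate([363, 356, 429]) cube([1411, 389, 36]);
translate([363, 356, 0]) cube([54, 54, 429]);
translate([363, 691, 0]) cube([54, 54, 429]);
translate([1720, 356, 0]) cube([54, 54, 429]);
translate([1720, 691, 0]) cube([54, 54, 429]);


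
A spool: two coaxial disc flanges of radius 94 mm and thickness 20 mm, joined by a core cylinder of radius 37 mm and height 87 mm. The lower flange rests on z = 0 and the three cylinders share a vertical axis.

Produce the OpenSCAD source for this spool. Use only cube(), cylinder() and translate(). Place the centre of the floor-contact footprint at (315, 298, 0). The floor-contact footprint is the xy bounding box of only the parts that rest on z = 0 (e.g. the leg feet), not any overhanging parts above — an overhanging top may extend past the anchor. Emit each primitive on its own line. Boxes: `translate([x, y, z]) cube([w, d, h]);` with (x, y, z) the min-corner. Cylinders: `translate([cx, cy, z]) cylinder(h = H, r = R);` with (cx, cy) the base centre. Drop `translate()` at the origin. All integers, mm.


translate([315, 298, 0]) cylinder(h = 20, r = 94);
translate([315, 298, 20]) cylinder(h = 87, r = 37);
translate([315, 298, 107]) cylinder(h = 20, r = 94);


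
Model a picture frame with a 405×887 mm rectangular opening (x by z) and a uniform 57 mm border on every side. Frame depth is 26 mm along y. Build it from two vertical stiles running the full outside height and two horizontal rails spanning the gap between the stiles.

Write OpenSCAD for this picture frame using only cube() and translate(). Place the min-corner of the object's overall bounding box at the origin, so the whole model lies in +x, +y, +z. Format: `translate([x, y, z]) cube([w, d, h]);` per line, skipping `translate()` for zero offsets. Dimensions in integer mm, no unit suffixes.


cube([57, 26, 1001]);
translate([462, 0, 0]) cube([57, 26, 1001]);
translate([57, 0, 0]) cube([405, 26, 57]);
translate([57, 0, 944]) cube([405, 26, 57]);


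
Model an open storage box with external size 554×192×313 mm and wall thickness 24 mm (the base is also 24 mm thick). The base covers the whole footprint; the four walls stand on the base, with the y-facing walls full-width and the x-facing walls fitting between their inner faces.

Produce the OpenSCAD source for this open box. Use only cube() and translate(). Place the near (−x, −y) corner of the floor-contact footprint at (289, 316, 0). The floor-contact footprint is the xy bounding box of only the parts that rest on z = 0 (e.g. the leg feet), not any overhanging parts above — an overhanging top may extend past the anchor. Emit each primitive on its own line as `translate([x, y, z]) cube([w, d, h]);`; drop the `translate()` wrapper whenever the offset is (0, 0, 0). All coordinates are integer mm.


translate([289, 316, 0]) cube([554, 192, 24]);
translate([289, 316, 24]) cube([554, 24, 289]);
translate([289, 484, 24]) cube([554, 24, 289]);
translate([289, 340, 24]) cube([24, 144, 289]);
translate([819, 340, 24]) cube([24, 144, 289]);


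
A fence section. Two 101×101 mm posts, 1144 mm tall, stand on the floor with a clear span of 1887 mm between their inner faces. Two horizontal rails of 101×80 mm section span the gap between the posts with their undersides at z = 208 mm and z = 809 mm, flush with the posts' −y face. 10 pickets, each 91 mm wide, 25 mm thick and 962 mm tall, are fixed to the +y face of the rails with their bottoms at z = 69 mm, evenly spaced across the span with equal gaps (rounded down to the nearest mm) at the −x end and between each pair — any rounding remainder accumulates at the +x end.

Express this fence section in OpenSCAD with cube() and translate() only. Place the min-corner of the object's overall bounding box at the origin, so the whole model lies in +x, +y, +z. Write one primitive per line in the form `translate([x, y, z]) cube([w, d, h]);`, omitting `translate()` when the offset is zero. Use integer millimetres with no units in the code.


cube([101, 101, 1144]);
translate([1988, 0, 0]) cube([101, 101, 1144]);
translate([101, 0, 208]) cube([1887, 101, 80]);
translate([101, 0, 809]) cube([1887, 101, 80]);
translate([189, 101, 69]) cube([91, 25, 962]);
translate([368, 101, 69]) cube([91, 25, 962]);
translate([547, 101, 69]) cube([91, 25, 962]);
translate([726, 101, 69]) cube([91, 25, 962]);
translate([905, 101, 69]) cube([91, 25, 962]);
translate([1084, 101, 69]) cube([91, 25, 962]);
translate([1263, 101, 69]) cube([91, 25, 962]);
translate([1442, 101, 69]) cube([91, 25, 962]);
translate([1621, 101, 69]) cube([91, 25, 962]);
translate([1800, 101, 69]) cube([91, 25, 962]);


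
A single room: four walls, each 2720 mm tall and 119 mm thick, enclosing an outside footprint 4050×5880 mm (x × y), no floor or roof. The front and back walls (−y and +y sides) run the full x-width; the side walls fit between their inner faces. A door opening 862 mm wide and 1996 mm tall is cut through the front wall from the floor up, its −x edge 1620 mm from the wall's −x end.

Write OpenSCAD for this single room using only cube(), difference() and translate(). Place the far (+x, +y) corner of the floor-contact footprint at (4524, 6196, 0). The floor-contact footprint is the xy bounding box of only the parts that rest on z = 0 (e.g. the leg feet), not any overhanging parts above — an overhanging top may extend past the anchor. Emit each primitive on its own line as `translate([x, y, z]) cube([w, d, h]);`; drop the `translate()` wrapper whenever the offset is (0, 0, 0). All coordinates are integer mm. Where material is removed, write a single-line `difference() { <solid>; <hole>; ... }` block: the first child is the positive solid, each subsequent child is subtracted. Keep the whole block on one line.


difference() { translate([474, 316, 0]) cube([4050, 119, 2720]); translate([2094, 316, 0]) cube([862, 119, 1996]); }
translate([474, 6077, 0]) cube([4050, 119, 2720]);
translate([474, 435, 0]) cube([119, 5642, 2720]);
translate([4405, 435, 0]) cube([119, 5642, 2720]);


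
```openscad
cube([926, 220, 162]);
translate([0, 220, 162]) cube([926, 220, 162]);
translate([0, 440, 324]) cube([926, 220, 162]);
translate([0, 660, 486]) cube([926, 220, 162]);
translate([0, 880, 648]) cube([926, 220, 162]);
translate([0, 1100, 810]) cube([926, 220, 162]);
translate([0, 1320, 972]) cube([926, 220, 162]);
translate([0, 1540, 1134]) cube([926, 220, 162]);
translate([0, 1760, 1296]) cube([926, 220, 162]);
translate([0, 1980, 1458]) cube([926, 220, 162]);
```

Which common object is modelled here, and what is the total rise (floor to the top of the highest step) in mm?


A staircase. The total rise is 1620 mm.

10 identical blocks, each offset up and back from the previous — a staircase. Each step is 162 mm tall and there are 10 of them, so the total rise is 10 × 162 = 1620 mm.


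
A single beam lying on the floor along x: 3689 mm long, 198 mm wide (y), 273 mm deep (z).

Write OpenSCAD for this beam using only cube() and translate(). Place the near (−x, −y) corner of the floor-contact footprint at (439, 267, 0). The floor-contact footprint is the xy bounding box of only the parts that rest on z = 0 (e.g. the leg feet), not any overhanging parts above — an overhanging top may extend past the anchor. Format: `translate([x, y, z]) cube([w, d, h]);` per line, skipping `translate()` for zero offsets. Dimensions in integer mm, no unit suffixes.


translate([439, 267, 0]) cube([3689, 198, 273]);


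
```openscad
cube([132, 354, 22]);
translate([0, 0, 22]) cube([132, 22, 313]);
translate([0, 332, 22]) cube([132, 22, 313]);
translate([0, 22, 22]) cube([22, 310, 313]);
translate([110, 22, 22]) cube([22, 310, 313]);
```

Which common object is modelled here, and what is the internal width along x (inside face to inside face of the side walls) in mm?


An open box. The internal width is 88 mm.

A 132×354 base slab with four walls standing on it — an open box. The base is 132 mm wide and the walls are 22 mm thick, so the internal width is 132 − 2 × 22 = 88 mm.


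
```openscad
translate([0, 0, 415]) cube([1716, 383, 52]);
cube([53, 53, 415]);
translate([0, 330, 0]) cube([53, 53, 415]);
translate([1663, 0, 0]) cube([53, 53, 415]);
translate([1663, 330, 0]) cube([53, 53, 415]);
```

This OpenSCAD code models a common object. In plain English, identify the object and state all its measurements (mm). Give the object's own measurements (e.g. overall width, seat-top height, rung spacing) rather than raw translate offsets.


A long wooden bench with a 1716 mm (x) × 383 mm (y) seat, 52 mm thick, its top surface 467 mm above the floor. Four 53 mm square legs at the seat corners, flush with the edges, run from z = 0 to the seat underside.


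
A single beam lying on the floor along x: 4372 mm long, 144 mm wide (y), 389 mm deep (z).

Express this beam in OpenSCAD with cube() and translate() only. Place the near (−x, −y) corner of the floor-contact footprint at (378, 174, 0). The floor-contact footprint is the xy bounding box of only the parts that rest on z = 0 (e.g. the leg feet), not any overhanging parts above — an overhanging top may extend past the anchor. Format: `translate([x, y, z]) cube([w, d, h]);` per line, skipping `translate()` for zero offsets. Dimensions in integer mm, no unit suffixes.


translate([378, 174, 0]) cube([4372, 144, 389]);


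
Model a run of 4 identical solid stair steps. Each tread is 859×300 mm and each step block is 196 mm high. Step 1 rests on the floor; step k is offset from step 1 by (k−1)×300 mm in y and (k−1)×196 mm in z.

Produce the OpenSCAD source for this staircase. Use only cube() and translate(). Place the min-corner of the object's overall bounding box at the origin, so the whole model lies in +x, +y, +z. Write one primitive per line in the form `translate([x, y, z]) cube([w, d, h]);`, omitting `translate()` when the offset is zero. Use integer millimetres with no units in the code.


cube([859, 300, 196]);
translate([0, 300, 196]) cube([859, 300, 196]);
translate([0, 600, 392]) cube([859, 300, 196]);
translate([0, 900, 588]) cube([859, 300, 196]);


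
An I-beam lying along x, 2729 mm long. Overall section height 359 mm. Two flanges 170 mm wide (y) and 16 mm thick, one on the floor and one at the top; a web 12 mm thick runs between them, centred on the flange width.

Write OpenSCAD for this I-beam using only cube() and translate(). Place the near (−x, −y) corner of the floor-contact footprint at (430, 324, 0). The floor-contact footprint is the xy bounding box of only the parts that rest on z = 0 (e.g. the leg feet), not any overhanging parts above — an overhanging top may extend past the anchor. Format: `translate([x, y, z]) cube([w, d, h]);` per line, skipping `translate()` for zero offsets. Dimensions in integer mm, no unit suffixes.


translate([430, 324, 0]) cube([2729, 170, 16]);
translate([430, 403, 16]) cube([2729, 12, 327]);
translate([430, 324, 343]) cube([2729, 170, 16]);


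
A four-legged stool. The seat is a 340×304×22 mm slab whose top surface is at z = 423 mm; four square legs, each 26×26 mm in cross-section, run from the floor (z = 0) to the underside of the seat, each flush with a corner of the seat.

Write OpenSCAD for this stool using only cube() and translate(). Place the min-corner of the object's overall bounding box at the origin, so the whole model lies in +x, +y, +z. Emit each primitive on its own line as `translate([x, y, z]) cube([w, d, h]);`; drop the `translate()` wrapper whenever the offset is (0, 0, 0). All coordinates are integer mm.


// leg_h = 423 - 22 = 401
translate([0, 0, 401]) cube([340, 304, 22]);
cube([26, 26, 401]);
translate([314, 0, 0]) cube([26, 26, 401]);
translate([0, 278, 0]) cube([26, 26, 401]);
translate([314, 278, 0]) cube([26, 26, 401]);


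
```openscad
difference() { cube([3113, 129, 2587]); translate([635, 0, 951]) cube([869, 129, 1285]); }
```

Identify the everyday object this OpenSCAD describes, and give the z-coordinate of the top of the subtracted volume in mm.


A wall with a window opening. The window head height is 2236 mm.

A wall with a rectangular opening subtracted — a window. Sill at z = 951, opening 1285 mm tall, so the head is at 951 + 1285 = 2236 mm.


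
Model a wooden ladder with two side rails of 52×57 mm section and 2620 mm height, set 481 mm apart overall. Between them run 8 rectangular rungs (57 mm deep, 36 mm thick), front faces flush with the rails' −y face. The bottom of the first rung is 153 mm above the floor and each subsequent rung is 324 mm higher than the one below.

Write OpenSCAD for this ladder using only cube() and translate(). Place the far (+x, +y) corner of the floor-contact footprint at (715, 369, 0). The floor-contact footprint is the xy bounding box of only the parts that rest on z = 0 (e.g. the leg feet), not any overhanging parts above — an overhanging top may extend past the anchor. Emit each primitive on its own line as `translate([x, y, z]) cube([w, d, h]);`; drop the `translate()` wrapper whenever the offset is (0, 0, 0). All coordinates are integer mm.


translate([234, 312, 0]) cube([52, 57, 2620]);
translate([663, 312, 0]) cube([52, 57, 2620]);
translate([286, 312, 153]) cube([377, 57, 36]);
translate([286, 312, 477]) cube([377, 57, 36]);
translate([286, 312, 801]) cube([377, 57, 36]);
translate([286, 312, 1125]) cube([377, 57, 36]);
translate([286, 312, 1449]) cube([377, 57, 36]);
translate([286, 312, 1773]) cube([377, 57, 36]);
translate([286, 312, 2097]) cube([377, 57, 36]);
translate([286, 312, 2421]) cube([377, 57, 36]);


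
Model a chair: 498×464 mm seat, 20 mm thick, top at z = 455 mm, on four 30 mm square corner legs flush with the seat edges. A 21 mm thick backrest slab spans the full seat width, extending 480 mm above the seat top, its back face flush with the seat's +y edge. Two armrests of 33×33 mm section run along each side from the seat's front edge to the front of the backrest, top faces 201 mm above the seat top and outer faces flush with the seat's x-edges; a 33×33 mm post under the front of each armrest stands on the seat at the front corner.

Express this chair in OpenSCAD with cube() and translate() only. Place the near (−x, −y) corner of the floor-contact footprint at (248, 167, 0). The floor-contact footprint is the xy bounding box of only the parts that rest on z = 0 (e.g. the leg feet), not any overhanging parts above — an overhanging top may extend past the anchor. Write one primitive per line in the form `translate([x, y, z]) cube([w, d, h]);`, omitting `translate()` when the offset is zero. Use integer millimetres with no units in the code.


translate([248, 167, 435]) cube([498, 464, 20]);
translate([248, 167, 0]) cube([30, 30, 435]);
translate([716, 167, 0]) cube([30, 30, 435]);
translate([248, 601, 0]) cube([30, 30, 435]);
translate([716, 601, 0]) cube([30, 30, 435]);
translate([248, 610, 455]) cube([498, 21, 480]);
translate([248, 167, 623]) cube([33, 443, 33]);
translate([713, 167, 623]) cube([33, 443, 33]);
translate([248, 167, 455]) cube([33, 33, 168]);
translate([713, 167, 455]) cube([33, 33, 168]);


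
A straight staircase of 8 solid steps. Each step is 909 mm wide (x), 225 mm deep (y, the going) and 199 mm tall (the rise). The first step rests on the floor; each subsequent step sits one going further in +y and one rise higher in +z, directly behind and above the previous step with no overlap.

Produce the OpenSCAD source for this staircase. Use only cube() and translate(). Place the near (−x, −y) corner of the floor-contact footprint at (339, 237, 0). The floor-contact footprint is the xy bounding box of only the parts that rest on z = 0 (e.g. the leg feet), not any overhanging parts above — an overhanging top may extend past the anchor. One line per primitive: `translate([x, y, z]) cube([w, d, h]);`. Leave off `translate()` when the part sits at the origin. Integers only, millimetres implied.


translate([339, 237, 0]) cube([909, 225, 199]);
translate([339, 462, 199]) cube([909, 225, 199]);
translate([339, 687, 398]) cube([909, 225, 199]);
translate([339, 912, 597]) cube([909, 225, 199]);
translate([339, 1137, 796]) cube([909, 225, 199]);
translate([339, 1362, 995]) cube([909, 225, 199]);
translate([339, 1587, 1194]) cube([909, 225, 199]);
translate([339, 1812, 1393]) cube([909, 225, 199]);


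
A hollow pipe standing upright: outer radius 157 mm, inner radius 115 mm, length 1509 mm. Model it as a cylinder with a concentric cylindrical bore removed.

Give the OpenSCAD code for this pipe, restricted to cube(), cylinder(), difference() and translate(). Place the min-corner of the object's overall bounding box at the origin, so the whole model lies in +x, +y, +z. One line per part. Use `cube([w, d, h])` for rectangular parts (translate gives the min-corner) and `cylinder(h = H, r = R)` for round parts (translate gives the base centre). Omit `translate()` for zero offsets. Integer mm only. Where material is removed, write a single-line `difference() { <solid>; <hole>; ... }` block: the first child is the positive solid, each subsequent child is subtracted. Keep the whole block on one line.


difference() { translate([157, 157, 0]) cylinder(h = 1509, r = 157); translate([157, 157, 0]) cylinder(h = 1509, r = 115); }


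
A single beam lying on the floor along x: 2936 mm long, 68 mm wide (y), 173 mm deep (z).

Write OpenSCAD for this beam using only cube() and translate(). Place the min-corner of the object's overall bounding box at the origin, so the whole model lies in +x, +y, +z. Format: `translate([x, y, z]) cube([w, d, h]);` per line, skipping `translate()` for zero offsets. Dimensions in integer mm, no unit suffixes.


cube([2936, 68, 173]);


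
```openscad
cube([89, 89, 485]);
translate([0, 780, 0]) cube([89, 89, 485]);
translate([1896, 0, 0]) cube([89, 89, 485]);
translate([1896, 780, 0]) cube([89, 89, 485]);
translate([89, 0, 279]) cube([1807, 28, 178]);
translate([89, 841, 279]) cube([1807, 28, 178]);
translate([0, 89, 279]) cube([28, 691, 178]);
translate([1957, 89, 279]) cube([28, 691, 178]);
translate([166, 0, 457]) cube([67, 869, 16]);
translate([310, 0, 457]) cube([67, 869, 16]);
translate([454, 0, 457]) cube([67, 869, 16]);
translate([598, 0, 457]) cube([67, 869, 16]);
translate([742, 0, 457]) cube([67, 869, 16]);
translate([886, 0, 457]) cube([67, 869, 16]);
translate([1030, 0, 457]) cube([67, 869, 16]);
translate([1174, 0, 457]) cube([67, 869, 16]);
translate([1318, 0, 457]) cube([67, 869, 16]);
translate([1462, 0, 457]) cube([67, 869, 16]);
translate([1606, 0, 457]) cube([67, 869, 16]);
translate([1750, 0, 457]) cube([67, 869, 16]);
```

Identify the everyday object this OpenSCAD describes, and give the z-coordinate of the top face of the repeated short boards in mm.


A bed frame. The slat-top height is 473 mm.

Four posts, four rails, and a row of slats — a bed frame. Slats sit on the rails at z = 279 + 178 = 457; with slat thickness 16, the top is 473 mm.


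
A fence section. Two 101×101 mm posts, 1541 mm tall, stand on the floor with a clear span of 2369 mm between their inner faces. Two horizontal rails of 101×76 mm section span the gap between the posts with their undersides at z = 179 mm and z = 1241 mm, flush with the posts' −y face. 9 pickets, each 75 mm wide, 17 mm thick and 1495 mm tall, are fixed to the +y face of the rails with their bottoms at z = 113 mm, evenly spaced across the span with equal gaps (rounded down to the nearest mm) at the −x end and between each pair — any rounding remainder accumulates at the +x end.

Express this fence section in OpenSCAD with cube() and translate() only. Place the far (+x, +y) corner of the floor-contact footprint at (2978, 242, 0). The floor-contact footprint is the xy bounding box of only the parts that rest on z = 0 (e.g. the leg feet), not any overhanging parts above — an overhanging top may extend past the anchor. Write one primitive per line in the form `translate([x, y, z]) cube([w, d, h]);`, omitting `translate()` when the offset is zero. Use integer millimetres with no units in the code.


translate([407, 141, 0]) cube([101, 101, 1541]);
translate([2877, 141, 0]) cube([101, 101, 1541]);
translate([508, 141, 179]) cube([2369, 101, 76]);
translate([508, 141, 1241]) cube([2369, 101, 76]);
translate([677, 242, 113]) cube([75, 17, 1495]);
translate([921, 242, 113]) cube([75, 17, 1495]);
translate([1165, 242, 113]) cube([75, 17, 1495]);
translate([1409, 242, 113]) cube([75, 17, 1495]);
translate([1653, 242, 113]) cube([75, 17, 1495]);
translate([1897, 242, 113]) cube([75, 17, 1495]);
translate([2141, 242, 113]) cube([75, 17, 1495]);
translate([2385, 242, 113]) cube([75, 17, 1495]);
translate([2629, 242, 113]) cube([75, 17, 1495]);


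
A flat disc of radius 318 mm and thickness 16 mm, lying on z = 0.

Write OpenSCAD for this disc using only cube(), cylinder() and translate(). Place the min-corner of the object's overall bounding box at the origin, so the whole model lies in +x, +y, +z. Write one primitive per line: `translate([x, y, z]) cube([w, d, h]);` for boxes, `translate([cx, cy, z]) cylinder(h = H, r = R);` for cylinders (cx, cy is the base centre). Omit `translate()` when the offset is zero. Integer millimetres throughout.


translate([318, 318, 0]) cylinder(h = 16, r = 318);


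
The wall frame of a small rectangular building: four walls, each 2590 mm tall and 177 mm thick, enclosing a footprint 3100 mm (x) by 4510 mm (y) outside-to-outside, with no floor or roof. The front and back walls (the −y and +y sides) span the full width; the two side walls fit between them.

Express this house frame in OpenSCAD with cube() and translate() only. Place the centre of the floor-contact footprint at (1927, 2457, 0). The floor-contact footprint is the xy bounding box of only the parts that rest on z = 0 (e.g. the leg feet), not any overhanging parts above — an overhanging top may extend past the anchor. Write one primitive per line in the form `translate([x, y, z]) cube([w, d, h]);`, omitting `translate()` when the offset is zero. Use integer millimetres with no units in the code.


translate([377, 202, 0]) cube([3100, 177, 2590]);
translate([377, 4535, 0]) cube([3100, 177, 2590]);
translate([377, 379, 0]) cube([177, 4156, 2590]);
translate([3300, 379, 0]) cube([177, 4156, 2590]);


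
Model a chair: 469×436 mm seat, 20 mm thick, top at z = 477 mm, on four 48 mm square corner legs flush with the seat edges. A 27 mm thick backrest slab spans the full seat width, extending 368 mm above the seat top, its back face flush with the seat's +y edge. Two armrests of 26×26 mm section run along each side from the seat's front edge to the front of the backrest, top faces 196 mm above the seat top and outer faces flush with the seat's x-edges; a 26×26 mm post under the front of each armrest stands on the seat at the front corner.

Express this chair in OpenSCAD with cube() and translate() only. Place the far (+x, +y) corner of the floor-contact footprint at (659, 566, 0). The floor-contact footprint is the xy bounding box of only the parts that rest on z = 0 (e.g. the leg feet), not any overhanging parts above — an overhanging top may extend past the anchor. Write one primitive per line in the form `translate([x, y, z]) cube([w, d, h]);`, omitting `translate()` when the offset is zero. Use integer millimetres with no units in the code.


translate([190, 130, 457]) cube([469, 436, 20]);
translate([190, 130, 0]) cube([48, 48, 457]);
translate([611, 130, 0]) cube([48, 48, 457]);
translate([190, 518, 0]) cube([48, 48, 457]);
translate([611, 518, 0]) cube([48, 48, 457]);
translate([190, 539, 477]) cube([469, 27, 368]);
translate([190, 130, 647]) cube([26, 409, 26]);
translate([633, 130, 647]) cube([26, 409, 26]);
translate([190, 130, 477]) cube([26, 26, 170]);
translate([633, 130, 477]) cube([26, 26, 170]);


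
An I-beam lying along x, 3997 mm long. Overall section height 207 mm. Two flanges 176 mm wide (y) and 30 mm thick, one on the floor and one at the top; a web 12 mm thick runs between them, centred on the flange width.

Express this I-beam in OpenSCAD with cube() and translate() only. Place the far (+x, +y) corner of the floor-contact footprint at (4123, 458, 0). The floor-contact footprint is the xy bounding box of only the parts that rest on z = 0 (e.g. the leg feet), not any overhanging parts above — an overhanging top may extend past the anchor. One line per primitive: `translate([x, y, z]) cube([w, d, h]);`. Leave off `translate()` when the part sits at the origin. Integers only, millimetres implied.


translate([126, 282, 0]) cube([3997, 176, 30]);
translate([126, 364, 30]) cube([3997, 12, 147]);
translate([126, 282, 177]) cube([3997, 176, 30]);


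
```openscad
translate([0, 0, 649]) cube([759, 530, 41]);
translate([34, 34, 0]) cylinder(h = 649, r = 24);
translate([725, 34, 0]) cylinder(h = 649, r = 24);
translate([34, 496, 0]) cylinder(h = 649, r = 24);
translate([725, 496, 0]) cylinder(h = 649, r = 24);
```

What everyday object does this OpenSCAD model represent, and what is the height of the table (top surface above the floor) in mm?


A table. The table height is 690 mm.

A 759×530×41 slab sits at z = 649 on four Ø48 mm round legs — a table. The top surface is at 649 + 41 = 690 mm.


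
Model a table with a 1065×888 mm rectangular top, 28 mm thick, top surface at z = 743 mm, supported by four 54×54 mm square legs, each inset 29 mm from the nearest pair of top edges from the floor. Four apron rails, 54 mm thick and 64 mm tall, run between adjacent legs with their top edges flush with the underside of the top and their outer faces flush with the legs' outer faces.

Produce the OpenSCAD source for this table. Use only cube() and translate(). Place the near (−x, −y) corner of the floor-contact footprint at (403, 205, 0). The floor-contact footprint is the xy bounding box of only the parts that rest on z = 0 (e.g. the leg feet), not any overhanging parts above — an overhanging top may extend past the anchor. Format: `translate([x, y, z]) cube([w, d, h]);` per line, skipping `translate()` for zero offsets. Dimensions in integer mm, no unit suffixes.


translate([374, 176, 715]) cube([1065, 888, 28]);
translate([403, 205, 0]) cube([54, 54, 715]);
translate([1356, 205, 0]) cube([54, 54, 715]);
translate([403, 981, 0]) cube([54, 54, 715]);
translate([1356, 981, 0]) cube([54, 54, 715]);
translate([457, 205, 651]) cube([899, 54, 64]);
translate([457, 981, 651]) cube([899, 54, 64]);
translate([403, 259, 651]) cube([54, 722, 64]);
translate([1356, 259, 651]) cube([54, 722, 64]);


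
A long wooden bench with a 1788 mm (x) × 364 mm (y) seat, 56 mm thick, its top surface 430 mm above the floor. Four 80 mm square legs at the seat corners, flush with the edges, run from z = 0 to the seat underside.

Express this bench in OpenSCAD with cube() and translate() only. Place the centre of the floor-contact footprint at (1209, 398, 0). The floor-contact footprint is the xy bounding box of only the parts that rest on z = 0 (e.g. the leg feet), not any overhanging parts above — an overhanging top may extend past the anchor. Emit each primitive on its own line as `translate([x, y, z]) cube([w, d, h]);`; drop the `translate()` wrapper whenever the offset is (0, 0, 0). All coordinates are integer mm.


translate([315, 216, 374]) cube([1788, 364, 56]);
translate([315, 216, 0]) cube([80, 80, 374]);
translate([315, 500, 0]) cube([80, 80, 374]);
translate([2023, 216, 0]) cube([80, 80, 374]);
translate([2023, 500, 0]) cube([80, 80, 374]);


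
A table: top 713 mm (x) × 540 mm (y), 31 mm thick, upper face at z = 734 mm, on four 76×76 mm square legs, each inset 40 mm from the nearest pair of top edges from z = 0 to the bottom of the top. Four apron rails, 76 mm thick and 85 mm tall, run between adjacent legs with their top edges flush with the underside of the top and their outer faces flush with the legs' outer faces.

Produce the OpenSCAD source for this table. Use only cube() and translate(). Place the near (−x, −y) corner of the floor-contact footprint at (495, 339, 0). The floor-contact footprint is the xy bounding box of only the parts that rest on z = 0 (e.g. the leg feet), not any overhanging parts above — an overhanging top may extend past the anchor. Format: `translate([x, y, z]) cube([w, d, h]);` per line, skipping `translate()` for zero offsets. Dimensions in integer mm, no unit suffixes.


translate([455, 299, 703]) cube([713, 540, 31]);
translate([495, 339, 0]) cube([76, 76, 703]);
translate([1052, 339, 0]) cube([76, 76, 703]);
translate([495, 723, 0]) cube([76, 76, 703]);
translate([1052, 723, 0]) cube([76, 76, 703]);
translate([571, 339, 618]) cube([481, 76, 85]);
translate([571, 723, 618]) cube([481, 76, 85]);
translate([495, 415, 618]) cube([76, 308, 85]);
translate([1052, 415, 618]) cube([76, 308, 85]);


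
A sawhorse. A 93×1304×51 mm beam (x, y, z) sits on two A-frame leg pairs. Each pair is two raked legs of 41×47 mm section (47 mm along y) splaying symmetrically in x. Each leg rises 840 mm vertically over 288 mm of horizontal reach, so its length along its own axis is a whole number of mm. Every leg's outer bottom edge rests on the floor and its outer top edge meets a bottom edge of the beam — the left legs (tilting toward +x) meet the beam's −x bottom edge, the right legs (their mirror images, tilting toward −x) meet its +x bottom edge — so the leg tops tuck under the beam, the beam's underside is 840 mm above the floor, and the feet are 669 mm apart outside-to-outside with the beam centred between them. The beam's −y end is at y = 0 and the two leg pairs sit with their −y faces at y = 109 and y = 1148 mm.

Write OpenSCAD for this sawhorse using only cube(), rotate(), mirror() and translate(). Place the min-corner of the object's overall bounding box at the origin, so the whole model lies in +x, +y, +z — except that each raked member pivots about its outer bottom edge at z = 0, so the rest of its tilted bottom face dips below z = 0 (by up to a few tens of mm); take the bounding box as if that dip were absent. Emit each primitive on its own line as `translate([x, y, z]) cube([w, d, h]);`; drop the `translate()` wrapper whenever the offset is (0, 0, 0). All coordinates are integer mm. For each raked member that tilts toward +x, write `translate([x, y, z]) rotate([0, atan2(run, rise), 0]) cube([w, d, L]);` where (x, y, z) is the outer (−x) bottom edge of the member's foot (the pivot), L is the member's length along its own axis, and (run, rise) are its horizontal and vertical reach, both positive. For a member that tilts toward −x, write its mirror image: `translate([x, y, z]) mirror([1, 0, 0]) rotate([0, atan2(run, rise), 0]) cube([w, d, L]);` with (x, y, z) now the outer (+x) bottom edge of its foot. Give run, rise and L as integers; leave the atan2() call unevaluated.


translate([288, 0, 840]) cube([93, 1304, 51]);
translate([0, 109, 0]) rotate([0, atan2(288, 840), 0]) cube([41, 47, 888]);
translate([669, 109, 0]) mirror([1, 0, 0]) rotate([0, atan2(288, 840), 0]) cube([41, 47, 888]);
translate([0, 1148, 0]) rotate([0, atan2(288, 840), 0]) cube([41, 47, 888]);
translate([669, 1148, 0]) mirror([1, 0, 0]) rotate([0, atan2(288, 840), 0]) cube([41, 47, 888]);
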